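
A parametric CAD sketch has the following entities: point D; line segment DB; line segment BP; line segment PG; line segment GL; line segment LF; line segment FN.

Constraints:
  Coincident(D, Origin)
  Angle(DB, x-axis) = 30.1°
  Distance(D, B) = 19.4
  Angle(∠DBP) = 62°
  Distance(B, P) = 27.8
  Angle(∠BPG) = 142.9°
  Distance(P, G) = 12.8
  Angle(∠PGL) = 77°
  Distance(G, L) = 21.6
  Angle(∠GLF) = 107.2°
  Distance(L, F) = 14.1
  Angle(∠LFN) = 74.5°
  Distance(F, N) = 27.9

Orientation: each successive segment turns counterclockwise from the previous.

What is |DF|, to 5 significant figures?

3.2490

D is at the origin; DB runs at 30.1° with length 19.4, so B = (16.784, 9.7293). ∠DBP = 62.0° gives BP at 148.10° from the x-axis; with |BP| = 27.8, P = (-6.8175, 24.420). ∠BPG = 142.9° gives PG at -174.80° from the x-axis; with |PG| = 12.8, G = (-19.565, 23.260). ∠PGL = 77.0° gives GL at -71.800° from the x-axis; with |GL| = 21.6, L = (-12.818, 2.7404). ∠GLF = 107.2° gives LF at 1.0000° from the x-axis; with |LF| = 14.1, F = (1.2795, 2.9865). Then |DF| = |F − D| = 3.2490.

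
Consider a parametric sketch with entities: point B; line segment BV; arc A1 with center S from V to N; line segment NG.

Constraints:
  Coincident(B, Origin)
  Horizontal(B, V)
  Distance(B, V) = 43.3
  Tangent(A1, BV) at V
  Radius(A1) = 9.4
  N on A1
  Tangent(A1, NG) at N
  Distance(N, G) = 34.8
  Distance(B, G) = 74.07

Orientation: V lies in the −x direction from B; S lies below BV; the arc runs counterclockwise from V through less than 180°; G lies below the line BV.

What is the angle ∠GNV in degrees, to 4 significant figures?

143.4°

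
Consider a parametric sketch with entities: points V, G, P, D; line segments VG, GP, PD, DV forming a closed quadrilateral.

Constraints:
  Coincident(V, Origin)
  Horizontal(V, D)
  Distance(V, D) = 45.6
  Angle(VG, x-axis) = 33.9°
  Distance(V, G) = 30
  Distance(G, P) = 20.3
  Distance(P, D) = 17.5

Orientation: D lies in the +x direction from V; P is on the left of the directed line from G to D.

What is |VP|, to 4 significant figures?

48.45

V is at the origin; VD is horizontal with |VD| = 45.6 and D in +x, so D = (45.6, 0). VG runs at 33.9° with |VG| = 30.0, so G = (24.90, 16.73). P is determined by |GP| = 20.3 and |PD| = 17.5 together: it lies at the intersection of circle(G, 20.3) and circle(D, 17.5). With |GD| = 26.62, the foot of the radical line on GD is 15.30 from G and the perpendicular offset is √(20.3² − 15.30²) = 13.35. Taking the left-of-GD solution: P = (45.19, 17.50).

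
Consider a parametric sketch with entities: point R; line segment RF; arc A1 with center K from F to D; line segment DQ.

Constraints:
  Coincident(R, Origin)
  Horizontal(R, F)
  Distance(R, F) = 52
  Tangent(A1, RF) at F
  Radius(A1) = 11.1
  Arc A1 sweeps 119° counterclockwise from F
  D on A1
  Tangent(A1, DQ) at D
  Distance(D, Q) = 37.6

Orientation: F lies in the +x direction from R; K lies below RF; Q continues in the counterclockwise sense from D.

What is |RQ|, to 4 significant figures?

78.10

On A1, F sits at bearing 90° from K; a 119° counterclockwise sweep puts D at bearing 209°, so D = K + 11.1·(cos 209°, sin 209°) = (42.29, -16.48). The tangent condition forces KD to be normal to DQ, so DQ runs along (−sin 209°, cos 209°); with |DQ| = 37.6, Q = (60.52, -49.37). Then |RQ| = |Q − R| = 78.10.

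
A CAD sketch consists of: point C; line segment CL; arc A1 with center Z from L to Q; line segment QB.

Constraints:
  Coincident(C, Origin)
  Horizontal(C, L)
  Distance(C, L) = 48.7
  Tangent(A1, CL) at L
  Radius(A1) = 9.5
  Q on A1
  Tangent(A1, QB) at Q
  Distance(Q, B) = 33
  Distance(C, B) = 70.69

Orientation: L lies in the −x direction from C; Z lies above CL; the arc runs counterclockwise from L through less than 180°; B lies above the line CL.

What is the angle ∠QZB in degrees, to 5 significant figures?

73.940°

Checks: |ZQ| = 9.500 ✓; ∠(ZQ, QB) = 90.00° ✓; |QB| = 33.00 ✓; |CB| = 70.69 ✓.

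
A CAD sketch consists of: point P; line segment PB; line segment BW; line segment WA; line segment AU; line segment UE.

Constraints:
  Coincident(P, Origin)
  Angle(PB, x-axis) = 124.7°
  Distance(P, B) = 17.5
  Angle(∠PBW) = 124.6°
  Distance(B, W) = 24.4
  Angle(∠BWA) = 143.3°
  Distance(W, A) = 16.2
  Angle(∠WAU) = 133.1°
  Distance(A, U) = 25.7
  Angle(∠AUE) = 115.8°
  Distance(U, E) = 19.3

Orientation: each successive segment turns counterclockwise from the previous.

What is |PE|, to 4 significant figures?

45.98

P is at the origin; PB runs at 124.7° with length 17.5, so B = (-9.962, 14.39). ∠PBW = 124.6° gives BW at -179.9° from the x-axis; with |BW| = 24.4, W = (-34.36, 14.34). ∠BWA = 143.3° gives WA at -143.2° from the x-axis; with |WA| = 16.2, A = (-47.33, 4.641). ∠WAU = 133.1° gives AU at -96.30° from the x-axis; with |AU| = 25.7, U = (-50.15, -20.90). ∠AUE = 115.8° gives UE at -32.10° from the x-axis; with |UE| = 19.3, E = (-33.80, -31.16). Then |PE| = |E − P| = 45.98.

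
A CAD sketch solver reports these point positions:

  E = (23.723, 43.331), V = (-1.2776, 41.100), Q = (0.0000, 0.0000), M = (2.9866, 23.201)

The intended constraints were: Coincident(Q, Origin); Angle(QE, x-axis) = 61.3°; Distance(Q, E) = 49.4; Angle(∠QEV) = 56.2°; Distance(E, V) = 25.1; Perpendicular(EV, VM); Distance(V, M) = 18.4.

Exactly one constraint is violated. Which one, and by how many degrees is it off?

Perpendicular(EV, VM) — off by 8.30°.

Q = (0.00, 0.00) ✓; QE at 61.30° ✓; |QE| = 49.40 ✓; ∠QEV = 56.20° ✓; |EV| = 25.10 ✓; ∠(EV, VM) = 98.30° ✗; |VM| = 18.40 ✓.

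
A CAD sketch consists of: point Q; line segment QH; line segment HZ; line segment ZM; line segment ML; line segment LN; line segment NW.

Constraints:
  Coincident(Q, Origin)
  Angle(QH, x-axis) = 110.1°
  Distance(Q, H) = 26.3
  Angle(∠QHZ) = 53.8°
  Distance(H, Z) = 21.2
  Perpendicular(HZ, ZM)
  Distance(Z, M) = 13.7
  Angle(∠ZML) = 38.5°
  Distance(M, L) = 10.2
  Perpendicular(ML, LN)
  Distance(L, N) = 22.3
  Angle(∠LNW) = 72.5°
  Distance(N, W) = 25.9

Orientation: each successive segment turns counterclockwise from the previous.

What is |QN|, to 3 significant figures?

33.8

Q is at the origin; QH runs at 110.1° with length 26.3, so H = (-9.04, 24.7). ∠QHZ = 53.8° gives HZ at -124° from the x-axis; with |HZ| = 21.2, Z = (-20.8, 7.06). HZ ⟂ ZM, so ZM runs at -33.7°; with |ZM| = 13.7, M = (-9.40, -0.541). ∠ZML = 38.5° gives ML at 108° from the x-axis; with |ML| = 10.2, L = (-12.5, 9.17). ML ⟂ LN, so LN runs at -162°; with |LN| = 22.3, N = (-33.8, 2.35). Then |QN| = |N − Q| = 33.8.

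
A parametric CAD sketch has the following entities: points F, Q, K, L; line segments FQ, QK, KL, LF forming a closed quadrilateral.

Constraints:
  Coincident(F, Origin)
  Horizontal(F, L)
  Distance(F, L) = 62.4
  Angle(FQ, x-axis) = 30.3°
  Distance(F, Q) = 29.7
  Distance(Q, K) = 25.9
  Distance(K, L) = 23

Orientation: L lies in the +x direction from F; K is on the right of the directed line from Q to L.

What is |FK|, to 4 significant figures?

40.80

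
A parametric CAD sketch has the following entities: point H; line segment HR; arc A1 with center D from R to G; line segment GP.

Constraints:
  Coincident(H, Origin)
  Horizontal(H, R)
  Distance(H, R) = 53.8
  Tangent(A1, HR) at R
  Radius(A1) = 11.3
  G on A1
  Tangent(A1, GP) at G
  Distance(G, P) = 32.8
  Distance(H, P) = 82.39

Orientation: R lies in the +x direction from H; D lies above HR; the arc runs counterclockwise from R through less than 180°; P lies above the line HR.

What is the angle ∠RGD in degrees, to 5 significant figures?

50.667°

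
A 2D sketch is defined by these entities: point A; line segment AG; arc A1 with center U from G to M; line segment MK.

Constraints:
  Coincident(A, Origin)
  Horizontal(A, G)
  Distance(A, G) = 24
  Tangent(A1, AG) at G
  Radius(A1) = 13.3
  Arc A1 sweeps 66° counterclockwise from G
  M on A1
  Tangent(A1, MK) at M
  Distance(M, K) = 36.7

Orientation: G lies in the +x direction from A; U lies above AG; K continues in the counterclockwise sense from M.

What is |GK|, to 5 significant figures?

49.483

A is at the origin; AG is horizontal with |AG| = 24.0 and G on the +x side, so G = (24.000, 0.0000). A1 meets AG tangentially, so UG is at right angles to AG, so U = G + (0, 13.3) = (24.000, 13.300). On A1, G sits at bearing -90° from U; a 66° counterclockwise sweep puts M at bearing -24°, so M = U + 13.3·(cos -24°, sin -24°) = (36.150, 7.8904). A1 meets MK tangentially, so UM is at right angles to MK, so MK runs along (−sin -24°, cos -24°); with |MK| = 36.7, K = (51.077, 41.418). Then |GK| = |K − G| = 49.483.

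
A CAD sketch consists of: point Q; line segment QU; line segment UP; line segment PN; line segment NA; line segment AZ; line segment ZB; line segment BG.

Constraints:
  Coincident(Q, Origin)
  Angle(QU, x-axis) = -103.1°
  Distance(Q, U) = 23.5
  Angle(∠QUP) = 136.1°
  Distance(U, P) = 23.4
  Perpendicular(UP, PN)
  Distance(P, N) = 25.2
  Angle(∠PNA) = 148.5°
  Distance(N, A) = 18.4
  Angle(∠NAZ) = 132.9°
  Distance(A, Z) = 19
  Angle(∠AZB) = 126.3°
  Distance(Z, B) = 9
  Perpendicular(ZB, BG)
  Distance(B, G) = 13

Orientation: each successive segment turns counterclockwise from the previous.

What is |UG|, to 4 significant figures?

29.10

Q is at the origin; QU runs at -103.1° with length 23.5, so U = (-5.326, -22.89). ∠QUP = 136.1° gives UP at -59.20° from the x-axis; with |UP| = 23.4, P = (6.655, -42.99). UP is perpendicular to PN, so PN runs at 30.80°; with |PN| = 25.2, N = (28.30, -30.08). ∠PNA = 148.5° gives NA at 62.30° from the x-axis; with |NA| = 18.4, A = (36.85, -13.79). ∠NAZ = 132.9° gives AZ at 109.4° from the x-axis; with |AZ| = 19.0, Z = (30.54, 4.128). ∠AZB = 126.3° gives ZB at 163.1° from the x-axis; with |ZB| = 9.0, B = (21.93, 6.744). ZB ⟂ BG, so BG runs at -106.9°; with |BG| = 13.0, G = (18.15, -5.694). Then |UG| = |G − U| = 29.10.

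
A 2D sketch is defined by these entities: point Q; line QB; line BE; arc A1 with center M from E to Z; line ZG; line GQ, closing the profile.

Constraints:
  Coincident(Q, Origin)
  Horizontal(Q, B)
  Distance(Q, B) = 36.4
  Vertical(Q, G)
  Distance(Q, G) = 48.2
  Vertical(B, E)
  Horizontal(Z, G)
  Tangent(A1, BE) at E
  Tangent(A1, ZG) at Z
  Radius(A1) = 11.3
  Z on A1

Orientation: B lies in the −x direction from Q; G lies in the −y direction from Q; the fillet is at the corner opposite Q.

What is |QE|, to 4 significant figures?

51.83

The virtual corner opposite Q is at (-36.40, -48.20). Since A1 is tangent to BE there, ME ⟂ BE and A1 meets ZG tangentially, so MZ is at right angles to ZG, with radius 11.3, so the center M sits 11.3 in from both sides at M = (-25.10, -36.90). That places the tangent points at E = (-36.40, -36.90) on BE and Z = (-25.10, -48.20) on ZG. Then |QE| = |E − Q| = 51.83.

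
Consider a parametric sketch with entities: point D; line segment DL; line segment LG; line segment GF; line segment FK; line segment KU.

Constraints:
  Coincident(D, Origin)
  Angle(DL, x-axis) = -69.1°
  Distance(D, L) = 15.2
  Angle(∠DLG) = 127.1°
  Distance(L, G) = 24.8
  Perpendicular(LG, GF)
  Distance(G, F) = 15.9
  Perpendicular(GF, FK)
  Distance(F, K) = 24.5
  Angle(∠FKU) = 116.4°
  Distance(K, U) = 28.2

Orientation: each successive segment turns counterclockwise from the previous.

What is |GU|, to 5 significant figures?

38.203

GF ⟂ FK, so FK runs at 163.80°; with |FK| = 24.5, K = (10.146, 0.98506). ∠FKU = 116.4° gives KU at -132.60° from the x-axis; with |KU| = 28.2, U = (-8.9414, -19.773). Then |GU| = |U − G| = 38.203.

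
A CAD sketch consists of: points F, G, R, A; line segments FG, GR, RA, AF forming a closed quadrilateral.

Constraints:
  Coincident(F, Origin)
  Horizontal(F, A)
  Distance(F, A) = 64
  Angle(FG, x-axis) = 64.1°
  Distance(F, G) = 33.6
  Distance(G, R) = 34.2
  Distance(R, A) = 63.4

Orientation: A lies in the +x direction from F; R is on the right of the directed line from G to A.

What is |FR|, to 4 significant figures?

1.125

Checks: |GR| = 34.20 ✓; |RA| = 63.40 ✓.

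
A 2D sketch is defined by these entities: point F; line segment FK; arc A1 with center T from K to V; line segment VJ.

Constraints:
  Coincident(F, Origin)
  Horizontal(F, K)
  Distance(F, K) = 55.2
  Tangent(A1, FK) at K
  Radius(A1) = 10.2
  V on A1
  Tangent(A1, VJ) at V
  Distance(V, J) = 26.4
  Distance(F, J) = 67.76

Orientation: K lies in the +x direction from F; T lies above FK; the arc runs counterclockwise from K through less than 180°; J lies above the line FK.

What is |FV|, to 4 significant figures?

66.22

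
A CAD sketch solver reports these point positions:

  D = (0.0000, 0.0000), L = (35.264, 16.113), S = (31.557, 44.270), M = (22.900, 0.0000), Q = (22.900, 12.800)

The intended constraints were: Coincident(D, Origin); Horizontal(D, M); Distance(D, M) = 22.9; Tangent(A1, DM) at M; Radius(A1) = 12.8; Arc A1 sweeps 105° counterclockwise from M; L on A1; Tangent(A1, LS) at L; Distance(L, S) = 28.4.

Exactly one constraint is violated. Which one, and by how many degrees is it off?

Tangent(A1, LS) at L — off by 7.50°.

D = (0.00, 0.00) ✓; D.y = 0.00, M.y = 0.00 ✓; |DM| = 22.90 ✓; ∠(QM, MD) = 90.00° ✓; |QM| = 12.80 ✓; bearing(Q→L) − bearing(Q→M) = 105.0° ✓; |QL| = 12.80 ✓; ∠(QL, LS) = 97.50° ✗; |LS| = 28.40 ✓.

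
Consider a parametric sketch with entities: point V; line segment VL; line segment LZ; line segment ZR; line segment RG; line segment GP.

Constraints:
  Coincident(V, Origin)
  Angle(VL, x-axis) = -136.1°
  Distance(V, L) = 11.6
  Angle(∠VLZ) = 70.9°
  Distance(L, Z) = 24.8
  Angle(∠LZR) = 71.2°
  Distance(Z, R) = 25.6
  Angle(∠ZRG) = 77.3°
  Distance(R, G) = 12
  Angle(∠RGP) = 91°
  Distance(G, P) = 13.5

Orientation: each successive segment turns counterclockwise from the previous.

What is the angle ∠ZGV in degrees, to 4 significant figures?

65.62°

V is at the origin; VL runs at -136.1° with length 11.6, so L = (-8.358, -8.043). ∠VLZ = 70.9° gives LZ at -27.00° from the x-axis; with |LZ| = 24.8, Z = (13.74, -19.30). ∠LZR = 71.2° gives ZR at 81.80° from the x-axis; with |ZR| = 25.6, R = (17.39, 6.036). ∠ZRG = 77.3° gives RG at -175.5° from the x-axis; with |RG| = 12.0, G = (5.427, 5.094). Then cos ∠ZGV = GZ·GV / (|GZ||GV|), giving 65.62°.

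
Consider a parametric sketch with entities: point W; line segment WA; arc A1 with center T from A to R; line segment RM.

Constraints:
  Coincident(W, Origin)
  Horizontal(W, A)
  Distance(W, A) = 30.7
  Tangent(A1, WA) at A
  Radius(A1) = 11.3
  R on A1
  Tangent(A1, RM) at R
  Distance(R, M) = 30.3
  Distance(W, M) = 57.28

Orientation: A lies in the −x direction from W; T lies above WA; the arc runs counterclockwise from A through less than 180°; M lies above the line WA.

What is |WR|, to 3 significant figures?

27.6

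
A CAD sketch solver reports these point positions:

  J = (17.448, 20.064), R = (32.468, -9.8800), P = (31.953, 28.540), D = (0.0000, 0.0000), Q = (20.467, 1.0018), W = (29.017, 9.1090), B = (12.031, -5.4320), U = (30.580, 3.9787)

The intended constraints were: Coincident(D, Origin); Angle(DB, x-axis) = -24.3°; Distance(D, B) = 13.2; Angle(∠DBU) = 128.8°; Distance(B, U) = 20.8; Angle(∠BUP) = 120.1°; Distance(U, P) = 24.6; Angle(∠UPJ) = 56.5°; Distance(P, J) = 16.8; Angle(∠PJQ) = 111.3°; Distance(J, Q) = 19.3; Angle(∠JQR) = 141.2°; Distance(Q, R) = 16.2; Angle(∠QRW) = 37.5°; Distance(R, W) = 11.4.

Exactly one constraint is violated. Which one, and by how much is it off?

Distance(R, W) = 11.4 — off by 7.90.

D = (0.00, 0.00) ✓; DB at -24.30° ✓; |DB| = 13.20 ✓; ∠DBU = 128.8° ✓; |BU| = 20.80 ✓; ∠BUP = 120.1° ✓; |UP| = 24.60 ✓; ∠UPJ = 56.50° ✓; |PJ| = 16.80 ✓; ∠PJQ = 111.3° ✓; |JQ| = 19.30 ✓; ∠JQR = 141.2° ✓; |QR| = 16.20 ✓; ∠QRW = 37.50° ✓; |RW| = 19.30 ✗.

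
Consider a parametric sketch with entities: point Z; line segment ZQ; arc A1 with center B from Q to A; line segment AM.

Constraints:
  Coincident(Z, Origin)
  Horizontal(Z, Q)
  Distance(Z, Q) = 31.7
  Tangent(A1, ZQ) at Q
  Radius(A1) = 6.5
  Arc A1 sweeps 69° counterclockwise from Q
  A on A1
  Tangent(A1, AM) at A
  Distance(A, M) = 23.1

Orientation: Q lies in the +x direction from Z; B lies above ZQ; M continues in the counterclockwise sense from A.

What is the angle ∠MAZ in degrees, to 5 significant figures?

117.30°

Z is at the origin; ZQ is horizontal with |ZQ| = 31.7 and Q on the +x side, so Q = (31.700, 0.0000). Since A1 is tangent to ZQ there, BQ ⟂ ZQ, so B = Q + (0, 6.5) = (31.700, 6.5000). On A1, Q sits at bearing -90° from B; a 69° counterclockwise sweep puts A at bearing -21°, so A = B + 6.5·(cos -21°, sin -21°) = (37.768, 4.1706). Tangency of A1 to AM means the radius BA is perpendicular to AM, so AM runs along (−sin -21°, cos -21°); with |AM| = 23.1, M = (46.047, 25.736). Then cos ∠MAZ = AM·AZ / (|AM||AZ|), giving 117.30°.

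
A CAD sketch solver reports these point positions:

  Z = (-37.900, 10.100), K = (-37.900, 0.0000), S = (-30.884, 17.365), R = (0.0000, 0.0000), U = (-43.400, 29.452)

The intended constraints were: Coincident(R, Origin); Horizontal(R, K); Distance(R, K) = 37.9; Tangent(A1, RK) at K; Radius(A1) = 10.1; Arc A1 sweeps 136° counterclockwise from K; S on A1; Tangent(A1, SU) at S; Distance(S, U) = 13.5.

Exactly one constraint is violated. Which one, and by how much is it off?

Distance(S, U) = 13.5 — off by 3.90.

R = (0.00, 0.00) ✓; R.y = 0.00, K.y = 0.00 ✓; |RK| = 37.90 ✓; ∠(ZK, KR) = 90.00° ✓; |ZK| = 10.10 ✓; bearing(Z→S) − bearing(Z→K) = 136.0° ✓; |ZS| = 10.10 ✓; ∠(ZS, SU) = 90.00° ✓; |SU| = 17.40 ✗.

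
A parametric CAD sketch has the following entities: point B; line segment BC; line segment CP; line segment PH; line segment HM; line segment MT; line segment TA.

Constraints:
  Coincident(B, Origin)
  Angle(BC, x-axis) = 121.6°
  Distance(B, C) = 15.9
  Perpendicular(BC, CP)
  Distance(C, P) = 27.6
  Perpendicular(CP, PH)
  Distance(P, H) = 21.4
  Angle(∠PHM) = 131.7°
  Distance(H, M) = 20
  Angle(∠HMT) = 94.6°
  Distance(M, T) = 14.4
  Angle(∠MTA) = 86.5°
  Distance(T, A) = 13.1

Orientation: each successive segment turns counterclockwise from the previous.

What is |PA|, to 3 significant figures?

22.3

B is at the origin; BC runs at 121.6° with length 15.9, so C = (-8.33, 13.5). BC ⟂ CP, so CP runs at -148°; with |CP| = 27.6, P = (-31.8, -0.920). The perpendicularity gives PH at right angles to CP, so PH runs at -58.4°; with |PH| = 21.4, H = (-20.6, -19.1). ∠PHM = 131.7° gives HM at -10.1° from the x-axis; with |HM| = 20.0, M = (-0.936, -22.7). ∠HMT = 94.6° gives MT at 75.3° from the x-axis; with |MT| = 14.4, T = (2.72, -8.73). ∠MTA = 86.5° gives TA at 169° from the x-axis; with |TA| = 13.1, A = (-10.1, -6.18). Then |PA| = |A − P| = 22.3.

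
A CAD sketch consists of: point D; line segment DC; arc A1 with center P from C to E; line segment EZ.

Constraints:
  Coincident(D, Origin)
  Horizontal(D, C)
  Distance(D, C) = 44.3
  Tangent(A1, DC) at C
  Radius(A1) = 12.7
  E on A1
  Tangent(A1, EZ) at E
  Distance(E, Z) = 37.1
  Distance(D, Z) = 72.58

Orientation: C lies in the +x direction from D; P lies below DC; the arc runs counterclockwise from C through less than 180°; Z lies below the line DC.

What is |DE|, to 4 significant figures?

38.23

Checks: |PE| = 12.70 ✓; ∠(PE, EZ) = 90.00° ✓; |EZ| = 37.10 ✓; |DZ| = 72.58 ✓.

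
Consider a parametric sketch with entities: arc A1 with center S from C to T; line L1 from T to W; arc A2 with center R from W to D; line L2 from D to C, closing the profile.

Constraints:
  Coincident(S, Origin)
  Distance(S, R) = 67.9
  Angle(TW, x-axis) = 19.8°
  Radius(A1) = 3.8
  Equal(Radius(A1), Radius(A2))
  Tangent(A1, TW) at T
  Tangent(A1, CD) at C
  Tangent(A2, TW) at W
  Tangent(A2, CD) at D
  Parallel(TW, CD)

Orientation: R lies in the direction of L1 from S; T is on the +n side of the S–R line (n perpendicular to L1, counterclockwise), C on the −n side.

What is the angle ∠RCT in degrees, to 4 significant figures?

86.80°

The slot axis is L1's direction at 19.8°, so u = (cos 19.8°, sin 19.8°) = (0.9409, 0.3387) and n = (−sin 19.8°, cos 19.8°) = (-0.3387, 0.9409). S is at the origin and R lies 67.9 along u from S, so R = 67.9·u = (63.89, 23.00). Tangency of A1 to both parallel lines with radius 3.8 puts T and C at S ± 3.8·n: T = (-1.287, 3.575), C = (1.287, -3.575). Then cos ∠RCT = CR·CT / (|CR||CT|), giving 86.80°.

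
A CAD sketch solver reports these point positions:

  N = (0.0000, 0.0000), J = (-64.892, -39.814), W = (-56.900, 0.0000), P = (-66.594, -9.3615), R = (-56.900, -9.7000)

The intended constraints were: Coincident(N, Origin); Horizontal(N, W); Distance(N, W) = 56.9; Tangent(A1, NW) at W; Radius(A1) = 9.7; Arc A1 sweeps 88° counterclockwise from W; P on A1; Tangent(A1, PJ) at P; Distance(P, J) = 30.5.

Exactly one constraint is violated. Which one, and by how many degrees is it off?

Tangent(A1, PJ) at P — off by 5.20°.

N = (0.00, 0.00) ✓; N.y = 0.00, W.y = 0.00 ✓; |NW| = 56.90 ✓; ∠(RW, WN) = 90.00° ✓; |RW| = 9.700 ✓; bearing(R→P) − bearing(R→W) = 88.00° ✓; |RP| = 9.700 ✓; ∠(RP, PJ) = 84.80° ✗; |PJ| = 30.50 ✓.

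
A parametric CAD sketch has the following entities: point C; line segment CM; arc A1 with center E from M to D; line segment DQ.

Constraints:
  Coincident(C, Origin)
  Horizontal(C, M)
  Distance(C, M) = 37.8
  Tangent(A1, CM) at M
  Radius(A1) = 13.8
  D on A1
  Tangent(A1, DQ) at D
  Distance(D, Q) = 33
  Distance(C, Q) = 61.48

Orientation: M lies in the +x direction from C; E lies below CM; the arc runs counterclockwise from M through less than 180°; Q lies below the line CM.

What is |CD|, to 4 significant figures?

31.07

Checks: |CM| = 37.80 ✓; |ED| = 13.80 ✓; ∠(ED, DQ) = 90.00° ✓; |DQ| = 33.00 ✓; |CQ| = 61.48 ✓.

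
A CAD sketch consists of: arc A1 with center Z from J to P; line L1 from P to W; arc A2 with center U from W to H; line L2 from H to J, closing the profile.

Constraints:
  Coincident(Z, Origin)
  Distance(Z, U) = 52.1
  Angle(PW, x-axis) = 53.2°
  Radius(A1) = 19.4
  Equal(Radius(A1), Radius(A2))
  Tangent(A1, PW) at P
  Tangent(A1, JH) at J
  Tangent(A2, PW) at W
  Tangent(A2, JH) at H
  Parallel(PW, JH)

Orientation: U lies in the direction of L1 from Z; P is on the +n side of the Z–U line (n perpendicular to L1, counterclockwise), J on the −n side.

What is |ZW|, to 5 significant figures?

55.595

The slot axis is L1's direction at 53.2°, so u = (cos 53.2°, sin 53.2°) = (0.59902, 0.80073) and n = (−sin 53.2°, cos 53.2°) = (-0.80073, 0.59902). Z is at the origin and U lies 52.1 along u from Z, so U = 52.1·u = (31.209, 41.718). Tangency of A1 to both parallel lines with radius 19.4 puts P and J at Z ± 19.4·n: P = (-15.534, 11.621), J = (15.534, -11.621). Equal radii place W and H the same way about U: W = U + 19.4·n = (15.675, 53.339), H = U − 19.4·n = (46.743, 30.097). Then |ZW| = |W − Z| = 55.595.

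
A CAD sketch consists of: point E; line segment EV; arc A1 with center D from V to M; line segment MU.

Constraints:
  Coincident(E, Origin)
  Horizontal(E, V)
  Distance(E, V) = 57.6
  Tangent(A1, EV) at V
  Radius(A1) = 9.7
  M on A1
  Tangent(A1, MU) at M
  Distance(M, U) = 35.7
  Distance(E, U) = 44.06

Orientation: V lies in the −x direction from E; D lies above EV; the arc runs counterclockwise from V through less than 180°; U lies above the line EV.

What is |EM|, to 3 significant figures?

49.9

Checks: |DM| = 9.700 ✓; ∠(DM, MU) = 90.00° ✓; |MU| = 35.70 ✓; |EU| = 44.06 ✓.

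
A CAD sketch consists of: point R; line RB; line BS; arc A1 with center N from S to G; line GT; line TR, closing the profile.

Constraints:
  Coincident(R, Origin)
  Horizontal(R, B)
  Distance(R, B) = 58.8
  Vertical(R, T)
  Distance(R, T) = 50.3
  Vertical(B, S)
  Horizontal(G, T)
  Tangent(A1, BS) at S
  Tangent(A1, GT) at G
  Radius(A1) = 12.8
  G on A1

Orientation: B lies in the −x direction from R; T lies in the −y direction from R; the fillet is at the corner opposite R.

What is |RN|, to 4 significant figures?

59.35

R is at the origin; RB is horizontal with |RB| = 58.8 and B on the −x side, so B = (-58.80, 0.000). RT is vertical with |RT| = 50.3 and T on the −y side, so T = (0.000, -50.30). The virtual corner opposite R is at (-58.80, -50.30). The tangent condition forces NS to be normal to BS and A1 meets GT tangentially, so NG is at right angles to GT, with radius 12.8, so the center N sits 12.8 in from both sides at N = (-46.00, -37.50). Then |RN| = |N − R| = 59.35.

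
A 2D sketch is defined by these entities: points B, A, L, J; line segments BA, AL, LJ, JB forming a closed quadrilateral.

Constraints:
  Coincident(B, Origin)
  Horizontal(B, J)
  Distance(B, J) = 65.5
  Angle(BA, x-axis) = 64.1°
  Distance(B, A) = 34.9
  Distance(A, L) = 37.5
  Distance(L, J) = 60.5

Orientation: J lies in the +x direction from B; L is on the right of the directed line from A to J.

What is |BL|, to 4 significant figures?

7.019

B is at the origin; B and J share the same y with |BJ| = 65.5 and J in +x, so J = (65.5, 0). BA runs at 64.1° with |BA| = 34.9, so A = (15.24, 31.39). L is determined by |AL| = 37.5 and |LJ| = 60.5 together: it lies at the intersection of circle(A, 37.5) and circle(J, 60.5). With |AJ| = 59.26, the foot of the radical line on AJ is 10.61 from A and the perpendicular offset is √(37.5² − 10.61²) = 35.97. Taking the right-of-AJ solution: L = (5.185, -4.731).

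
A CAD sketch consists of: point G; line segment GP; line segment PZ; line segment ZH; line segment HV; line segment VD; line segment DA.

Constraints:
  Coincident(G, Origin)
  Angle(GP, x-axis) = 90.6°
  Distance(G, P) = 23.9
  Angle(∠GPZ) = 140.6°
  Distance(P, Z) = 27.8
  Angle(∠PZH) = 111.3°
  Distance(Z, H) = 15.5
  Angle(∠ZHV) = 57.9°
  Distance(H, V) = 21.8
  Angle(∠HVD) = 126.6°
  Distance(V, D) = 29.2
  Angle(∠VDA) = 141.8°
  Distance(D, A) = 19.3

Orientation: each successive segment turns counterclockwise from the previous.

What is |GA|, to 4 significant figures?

54.55

G is at the origin; GP runs at 90.6° with length 23.9, so P = (-0.2503, 23.90). ∠GPZ = 140.6° gives PZ at 130.0° from the x-axis; with |PZ| = 27.8, Z = (-18.12, 45.19). ∠PZH = 111.3° gives ZH at -161.3° from the x-axis; with |ZH| = 15.5, H = (-32.80, 40.23). ∠ZHV = 57.9° gives HV at -39.20° from the x-axis; with |HV| = 21.8, V = (-15.91, 26.45). ∠HVD = 126.6° gives VD at 14.20° from the x-axis; with |VD| = 29.2, D = (12.40, 33.61). ∠VDA = 141.8° gives DA at 52.40° from the x-axis; with |DA| = 19.3, A = (24.18, 48.90). Then |GA| = |A − G| = 54.55.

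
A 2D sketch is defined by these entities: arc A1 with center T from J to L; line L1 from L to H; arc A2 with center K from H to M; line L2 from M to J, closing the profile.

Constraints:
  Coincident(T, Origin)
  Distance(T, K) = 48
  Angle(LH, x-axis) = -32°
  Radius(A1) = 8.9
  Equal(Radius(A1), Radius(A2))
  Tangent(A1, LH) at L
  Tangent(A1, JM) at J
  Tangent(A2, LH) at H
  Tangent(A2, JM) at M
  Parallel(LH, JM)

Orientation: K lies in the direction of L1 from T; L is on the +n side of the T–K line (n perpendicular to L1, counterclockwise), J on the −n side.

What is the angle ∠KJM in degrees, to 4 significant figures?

10.50°

The slot axis is L1's direction at -32.0°, so u = (cos -32.0°, sin -32.0°) = (0.8480, -0.5299) and n = (−sin -32.0°, cos -32.0°) = (0.5299, 0.8480). T is at the origin and K lies 48.0 along u from T, so K = 48.0·u = (40.71, -25.44). Tangency of A1 to both parallel lines with radius 8.9 puts L and J at T ± 8.9·n: L = (4.716, 7.548), J = (-4.716, -7.548). Equal radii place H and M the same way about K: H = K + 8.9·n = (45.42, -17.89), M = K − 8.9·n = (35.99, -32.98). Then cos ∠KJM = JK·JM / (|JK||JM|), giving 10.50°.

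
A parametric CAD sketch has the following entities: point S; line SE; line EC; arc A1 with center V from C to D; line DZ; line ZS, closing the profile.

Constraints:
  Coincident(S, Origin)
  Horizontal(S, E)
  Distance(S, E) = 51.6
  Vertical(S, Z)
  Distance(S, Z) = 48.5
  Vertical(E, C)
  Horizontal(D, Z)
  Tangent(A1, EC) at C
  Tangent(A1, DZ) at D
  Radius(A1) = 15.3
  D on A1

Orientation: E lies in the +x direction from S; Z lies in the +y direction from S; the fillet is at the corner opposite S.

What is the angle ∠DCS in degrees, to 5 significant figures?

77.758°

S is at the origin; S and E share the same y with |SE| = 51.6 and E on the +x side, so E = (51.600, 0.0000). SZ is vertical with |SZ| = 48.5 and Z on the +y side, so Z = (0.0000, 48.500). The virtual corner opposite S is at (51.600, 48.500). Tangency of A1 to EC means the radius VC is perpendicular to EC and since A1 is tangent to DZ there, VD ⟂ DZ, with radius 15.3, so the center V sits 15.3 in from both sides at V = (36.300, 33.200). That places the tangent points at C = (51.600, 33.200) on EC and D = (36.300, 48.500) on DZ. Then cos ∠DCS = CD·CS / (|CD||CS|), giving 77.758°.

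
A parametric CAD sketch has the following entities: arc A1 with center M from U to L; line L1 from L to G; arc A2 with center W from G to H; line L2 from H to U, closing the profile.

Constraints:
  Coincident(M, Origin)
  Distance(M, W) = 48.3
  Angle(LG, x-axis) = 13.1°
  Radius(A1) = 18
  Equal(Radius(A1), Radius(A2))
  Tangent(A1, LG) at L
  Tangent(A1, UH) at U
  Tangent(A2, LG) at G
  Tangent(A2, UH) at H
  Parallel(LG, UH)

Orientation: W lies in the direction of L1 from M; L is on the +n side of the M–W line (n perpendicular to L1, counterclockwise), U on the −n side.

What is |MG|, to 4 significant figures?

51.55

Tangency of A1 to both parallel lines with radius 18.0 puts L and U at M ± 18.0·n: L = (-4.080, 17.53), U = (4.080, -17.53). Equal radii place G and H the same way about W: G = W + 18.0·n = (42.96, 28.48), H = W − 18.0·n = (51.12, -6.584). Then |MG| = |G − M| = 51.55.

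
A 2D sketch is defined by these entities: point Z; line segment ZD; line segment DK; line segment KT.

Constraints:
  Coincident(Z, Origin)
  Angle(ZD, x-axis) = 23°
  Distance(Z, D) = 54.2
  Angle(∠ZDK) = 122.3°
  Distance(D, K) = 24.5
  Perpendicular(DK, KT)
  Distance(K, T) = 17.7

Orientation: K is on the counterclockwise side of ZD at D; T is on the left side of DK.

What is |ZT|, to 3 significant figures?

60.4

Z is at the origin; ZD runs at 23.0° with length 54.2, so D = 54.2·(cos 23.0°, sin 23.0°) = (49.9, 21.2). ∠ZDK = 122.3°, so DK runs at 23.0° + (180° − 122.3°) = 80.7° from the x-axis; with |DK| = 24.5, K = D + 24.5·(cos 80.7°, sin 80.7°) = (53.9, 45.4). The perpendicularity gives KT at right angles to DK; with |KT| = 17.7 on the left of DK, T = K + 17.7·(-0.987, 0.162) = (36.4, 48.2). Then |ZT| = |T − Z| = 60.4.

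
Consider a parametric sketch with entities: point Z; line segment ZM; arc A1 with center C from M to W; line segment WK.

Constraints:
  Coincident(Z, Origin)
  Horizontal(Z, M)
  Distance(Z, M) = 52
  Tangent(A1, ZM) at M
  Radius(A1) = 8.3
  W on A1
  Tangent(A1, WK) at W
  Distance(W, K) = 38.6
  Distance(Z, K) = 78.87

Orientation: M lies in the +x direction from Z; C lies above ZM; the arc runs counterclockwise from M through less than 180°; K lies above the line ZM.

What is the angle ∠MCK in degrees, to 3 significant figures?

162°

Checks: |CW| = 8.300 ✓; ∠(CW, WK) = 90.00° ✓; |WK| = 38.60 ✓; |ZK| = 78.87 ✓.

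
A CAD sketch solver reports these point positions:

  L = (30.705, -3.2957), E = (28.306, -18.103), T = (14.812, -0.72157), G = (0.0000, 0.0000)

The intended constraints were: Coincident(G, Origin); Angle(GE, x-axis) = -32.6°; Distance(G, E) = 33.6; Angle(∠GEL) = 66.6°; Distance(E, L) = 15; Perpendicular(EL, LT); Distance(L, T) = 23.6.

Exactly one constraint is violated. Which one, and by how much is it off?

Distance(L, T) = 23.6 — off by 7.50.

G = (0.00, 0.00) ✓; GE at -32.60° ✓; |GE| = 33.60 ✓; ∠GEL = 66.60° ✓; |EL| = 15.00 ✓; ∠(EL, LT) = 90.00° ✓; |LT| = 16.10 ✗.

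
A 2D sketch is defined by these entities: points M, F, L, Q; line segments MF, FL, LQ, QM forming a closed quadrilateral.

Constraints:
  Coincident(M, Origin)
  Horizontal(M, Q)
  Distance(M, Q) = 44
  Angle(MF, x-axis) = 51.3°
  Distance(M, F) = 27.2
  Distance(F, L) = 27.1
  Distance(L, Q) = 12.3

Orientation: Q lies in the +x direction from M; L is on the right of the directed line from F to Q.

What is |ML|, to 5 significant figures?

31.825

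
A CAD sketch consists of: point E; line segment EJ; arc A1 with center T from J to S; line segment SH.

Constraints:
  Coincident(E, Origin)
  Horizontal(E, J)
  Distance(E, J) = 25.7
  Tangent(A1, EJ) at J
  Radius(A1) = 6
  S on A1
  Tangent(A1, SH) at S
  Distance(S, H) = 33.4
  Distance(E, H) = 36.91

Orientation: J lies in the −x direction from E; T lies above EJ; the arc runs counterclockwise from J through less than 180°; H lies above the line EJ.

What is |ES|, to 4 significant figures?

20.43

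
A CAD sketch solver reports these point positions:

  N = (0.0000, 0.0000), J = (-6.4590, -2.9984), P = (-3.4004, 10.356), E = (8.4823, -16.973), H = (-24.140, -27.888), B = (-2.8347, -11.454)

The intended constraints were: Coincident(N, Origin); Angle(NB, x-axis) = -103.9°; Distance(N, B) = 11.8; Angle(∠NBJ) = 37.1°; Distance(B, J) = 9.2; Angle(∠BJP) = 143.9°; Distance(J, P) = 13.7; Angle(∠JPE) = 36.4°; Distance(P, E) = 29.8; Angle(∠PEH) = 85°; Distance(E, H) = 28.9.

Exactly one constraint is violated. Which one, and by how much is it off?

Distance(E, H) = 28.9 — off by 5.50.

N = (0.00, 0.00) ✓; NB at -103.9° ✓; |NB| = 11.80 ✓; ∠NBJ = 37.10° ✓; |BJ| = 9.200 ✓; ∠BJP = 143.9° ✓; |JP| = 13.70 ✓; ∠JPE = 36.40° ✓; |PE| = 29.80 ✓; ∠PEH = 85.00° ✓; |EH| = 34.40 ✗.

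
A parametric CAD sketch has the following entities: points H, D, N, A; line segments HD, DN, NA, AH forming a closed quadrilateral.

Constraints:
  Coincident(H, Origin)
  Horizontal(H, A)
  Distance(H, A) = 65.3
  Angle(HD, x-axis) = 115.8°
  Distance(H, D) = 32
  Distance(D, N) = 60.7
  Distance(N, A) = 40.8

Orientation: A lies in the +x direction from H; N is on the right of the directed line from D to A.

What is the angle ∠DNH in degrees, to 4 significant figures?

17.53°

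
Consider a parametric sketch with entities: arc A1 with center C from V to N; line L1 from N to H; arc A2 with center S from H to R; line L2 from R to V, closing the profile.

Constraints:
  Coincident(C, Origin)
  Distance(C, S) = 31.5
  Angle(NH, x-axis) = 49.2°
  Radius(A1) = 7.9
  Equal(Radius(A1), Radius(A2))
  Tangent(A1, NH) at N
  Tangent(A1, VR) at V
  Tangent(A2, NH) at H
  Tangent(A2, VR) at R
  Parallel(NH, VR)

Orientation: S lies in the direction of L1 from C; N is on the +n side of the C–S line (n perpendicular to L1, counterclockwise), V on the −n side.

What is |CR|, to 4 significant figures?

32.48

Tangency of A1 to both parallel lines with radius 7.9 puts N and V at C ± 7.9·n: N = (-5.980, 5.162), V = (5.980, -5.162). Equal radii place H and R the same way about S: H = S + 7.9·n = (14.60, 29.01), R = S − 7.9·n = (26.56, 18.68). Then |CR| = |R − C| = 32.48.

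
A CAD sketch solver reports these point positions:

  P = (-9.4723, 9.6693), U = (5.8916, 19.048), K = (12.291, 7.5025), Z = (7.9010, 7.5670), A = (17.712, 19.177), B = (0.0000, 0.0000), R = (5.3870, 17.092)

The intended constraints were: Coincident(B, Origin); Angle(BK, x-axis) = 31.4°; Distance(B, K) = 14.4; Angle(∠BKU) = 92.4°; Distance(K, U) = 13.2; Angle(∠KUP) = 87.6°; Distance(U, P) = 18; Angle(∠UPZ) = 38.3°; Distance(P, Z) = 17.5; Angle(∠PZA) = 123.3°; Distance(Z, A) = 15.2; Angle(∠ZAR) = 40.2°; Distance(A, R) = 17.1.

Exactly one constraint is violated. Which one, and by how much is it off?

Distance(A, R) = 17.1 — off by 4.60.

B = (0.00, 0.00) ✓; BK at 31.40° ✓; |BK| = 14.40 ✓; ∠BKU = 92.40° ✓; |KU| = 13.20 ✓; ∠KUP = 87.60° ✓; |UP| = 18.00 ✓; ∠UPZ = 38.30° ✓; |PZ| = 17.50 ✓; ∠PZA = 123.3° ✓; |ZA| = 15.20 ✓; ∠ZAR = 40.20° ✓; |AR| = 12.50 ✗.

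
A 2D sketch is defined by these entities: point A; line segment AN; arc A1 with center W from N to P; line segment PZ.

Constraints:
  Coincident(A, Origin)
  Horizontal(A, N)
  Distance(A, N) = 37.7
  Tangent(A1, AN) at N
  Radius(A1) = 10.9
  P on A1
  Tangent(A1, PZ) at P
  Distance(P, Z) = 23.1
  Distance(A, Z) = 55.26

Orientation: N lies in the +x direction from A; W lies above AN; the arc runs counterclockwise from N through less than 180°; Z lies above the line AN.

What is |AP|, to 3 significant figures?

50.1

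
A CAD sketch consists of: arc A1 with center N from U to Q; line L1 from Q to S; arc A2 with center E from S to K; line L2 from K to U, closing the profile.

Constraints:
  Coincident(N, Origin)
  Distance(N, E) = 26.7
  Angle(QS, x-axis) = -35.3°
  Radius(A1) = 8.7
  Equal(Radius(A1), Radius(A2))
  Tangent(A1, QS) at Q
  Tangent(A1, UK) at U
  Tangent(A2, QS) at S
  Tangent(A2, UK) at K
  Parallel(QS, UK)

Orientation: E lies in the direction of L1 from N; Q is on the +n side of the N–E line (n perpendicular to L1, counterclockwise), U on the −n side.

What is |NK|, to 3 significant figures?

28.1

Tangency of A1 to both parallel lines with radius 8.7 puts Q and U at N ± 8.7·n: Q = (5.03, 7.10), U = (-5.03, -7.10). Equal radii place S and K the same way about E: S = E + 8.7·n = (26.8, -8.33), K = E − 8.7·n = (16.8, -22.5). Then |NK| = |K − N| = 28.1.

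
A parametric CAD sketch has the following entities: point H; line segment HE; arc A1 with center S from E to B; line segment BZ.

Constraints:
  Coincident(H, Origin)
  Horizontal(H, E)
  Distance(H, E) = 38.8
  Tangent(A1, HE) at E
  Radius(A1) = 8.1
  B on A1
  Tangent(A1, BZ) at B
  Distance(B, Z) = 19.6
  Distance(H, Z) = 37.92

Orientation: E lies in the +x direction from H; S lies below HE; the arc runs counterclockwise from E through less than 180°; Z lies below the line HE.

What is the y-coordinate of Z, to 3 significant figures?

-26.1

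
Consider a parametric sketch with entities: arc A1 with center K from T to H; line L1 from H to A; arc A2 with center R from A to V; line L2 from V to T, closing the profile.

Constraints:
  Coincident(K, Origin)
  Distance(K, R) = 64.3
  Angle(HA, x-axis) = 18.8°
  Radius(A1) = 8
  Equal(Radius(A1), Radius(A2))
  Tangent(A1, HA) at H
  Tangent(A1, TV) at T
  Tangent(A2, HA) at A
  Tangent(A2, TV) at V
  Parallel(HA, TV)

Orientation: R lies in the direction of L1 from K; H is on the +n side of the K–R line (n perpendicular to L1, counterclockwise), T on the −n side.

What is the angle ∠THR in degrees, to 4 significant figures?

82.91°

The slot axis is L1's direction at 18.8°, so u = (cos 18.8°, sin 18.8°) = (0.9466, 0.3223) and n = (−sin 18.8°, cos 18.8°) = (-0.3223, 0.9466). K is at the origin and R lies 64.3 along u from K, so R = 64.3·u = (60.87, 20.72). Tangency of A1 to both parallel lines with radius 8.0 puts H and T at K ± 8.0·n: H = (-2.578, 7.573), T = (2.578, -7.573). Then cos ∠THR = HT·HR / (|HT||HR|), giving 82.91°.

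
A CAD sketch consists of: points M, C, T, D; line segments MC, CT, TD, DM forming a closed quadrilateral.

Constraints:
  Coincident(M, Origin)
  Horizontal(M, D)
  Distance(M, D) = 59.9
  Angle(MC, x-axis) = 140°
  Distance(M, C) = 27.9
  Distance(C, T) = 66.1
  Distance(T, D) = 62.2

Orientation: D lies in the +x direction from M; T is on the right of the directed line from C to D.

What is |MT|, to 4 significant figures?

41.00

Checks: |CT| = 66.10 ✓; |TD| = 62.20 ✓.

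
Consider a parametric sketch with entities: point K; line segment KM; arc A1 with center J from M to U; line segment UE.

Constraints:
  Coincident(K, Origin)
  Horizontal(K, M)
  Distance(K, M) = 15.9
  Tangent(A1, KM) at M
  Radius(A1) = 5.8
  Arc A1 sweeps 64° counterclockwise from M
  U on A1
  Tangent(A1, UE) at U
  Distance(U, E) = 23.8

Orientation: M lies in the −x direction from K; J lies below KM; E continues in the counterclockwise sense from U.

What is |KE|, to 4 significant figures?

40.03

On A1, M sits at bearing 90° from J; a 64° counterclockwise sweep puts U at bearing 154°, so U = J + 5.8·(cos 154°, sin 154°) = (-21.11, -3.257). Since A1 is tangent to UE there, JU ⟂ UE, so UE runs along (−sin 154°, cos 154°); with |UE| = 23.8, E = (-31.55, -24.65). Then |KE| = |E − K| = 40.03.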